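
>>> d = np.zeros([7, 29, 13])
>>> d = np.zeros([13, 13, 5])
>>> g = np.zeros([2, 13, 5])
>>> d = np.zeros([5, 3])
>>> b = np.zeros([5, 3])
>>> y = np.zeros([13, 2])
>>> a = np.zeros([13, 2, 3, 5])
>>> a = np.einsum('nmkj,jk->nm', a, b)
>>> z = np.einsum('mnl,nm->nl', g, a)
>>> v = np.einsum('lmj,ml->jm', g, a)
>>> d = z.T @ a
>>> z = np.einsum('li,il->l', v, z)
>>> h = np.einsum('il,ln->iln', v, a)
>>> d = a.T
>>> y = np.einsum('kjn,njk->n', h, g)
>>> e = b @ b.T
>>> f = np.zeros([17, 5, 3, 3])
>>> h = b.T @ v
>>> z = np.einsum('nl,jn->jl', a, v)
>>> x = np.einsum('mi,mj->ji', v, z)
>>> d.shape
(2, 13)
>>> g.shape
(2, 13, 5)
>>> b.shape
(5, 3)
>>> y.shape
(2,)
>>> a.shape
(13, 2)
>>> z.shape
(5, 2)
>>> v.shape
(5, 13)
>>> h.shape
(3, 13)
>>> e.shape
(5, 5)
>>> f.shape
(17, 5, 3, 3)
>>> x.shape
(2, 13)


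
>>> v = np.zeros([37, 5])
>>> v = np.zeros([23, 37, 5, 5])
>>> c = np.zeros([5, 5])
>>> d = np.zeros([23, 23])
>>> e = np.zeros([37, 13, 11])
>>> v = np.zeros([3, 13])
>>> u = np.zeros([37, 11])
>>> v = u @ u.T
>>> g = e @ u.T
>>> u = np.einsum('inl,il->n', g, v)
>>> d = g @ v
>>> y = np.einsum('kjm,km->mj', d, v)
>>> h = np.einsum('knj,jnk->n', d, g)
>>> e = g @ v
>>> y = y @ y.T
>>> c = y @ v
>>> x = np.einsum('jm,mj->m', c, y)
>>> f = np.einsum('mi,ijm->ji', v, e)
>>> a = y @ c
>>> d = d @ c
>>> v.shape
(37, 37)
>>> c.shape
(37, 37)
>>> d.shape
(37, 13, 37)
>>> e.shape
(37, 13, 37)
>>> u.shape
(13,)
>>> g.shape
(37, 13, 37)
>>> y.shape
(37, 37)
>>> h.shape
(13,)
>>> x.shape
(37,)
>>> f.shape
(13, 37)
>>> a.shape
(37, 37)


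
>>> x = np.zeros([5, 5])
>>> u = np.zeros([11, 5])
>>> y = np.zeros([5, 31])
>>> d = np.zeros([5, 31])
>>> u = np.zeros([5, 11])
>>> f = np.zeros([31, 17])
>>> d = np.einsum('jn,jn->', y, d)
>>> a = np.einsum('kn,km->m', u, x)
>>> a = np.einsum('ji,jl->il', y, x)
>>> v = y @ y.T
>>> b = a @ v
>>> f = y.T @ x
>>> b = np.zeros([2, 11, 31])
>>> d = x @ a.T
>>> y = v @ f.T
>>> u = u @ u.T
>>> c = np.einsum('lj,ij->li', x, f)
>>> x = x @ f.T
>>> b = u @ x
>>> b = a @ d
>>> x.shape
(5, 31)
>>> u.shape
(5, 5)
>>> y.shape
(5, 31)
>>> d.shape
(5, 31)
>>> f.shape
(31, 5)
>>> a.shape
(31, 5)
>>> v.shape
(5, 5)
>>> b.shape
(31, 31)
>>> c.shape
(5, 31)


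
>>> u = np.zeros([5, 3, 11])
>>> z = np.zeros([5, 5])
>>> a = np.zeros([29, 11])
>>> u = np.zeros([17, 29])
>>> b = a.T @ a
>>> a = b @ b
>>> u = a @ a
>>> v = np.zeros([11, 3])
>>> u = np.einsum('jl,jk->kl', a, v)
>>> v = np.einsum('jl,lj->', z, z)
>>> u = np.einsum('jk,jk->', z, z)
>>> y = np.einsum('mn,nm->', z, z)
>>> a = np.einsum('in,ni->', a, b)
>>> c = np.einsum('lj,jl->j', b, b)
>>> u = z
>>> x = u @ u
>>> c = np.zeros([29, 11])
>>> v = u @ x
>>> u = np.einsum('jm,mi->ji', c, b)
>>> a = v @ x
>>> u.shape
(29, 11)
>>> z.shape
(5, 5)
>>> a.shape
(5, 5)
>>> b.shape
(11, 11)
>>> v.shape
(5, 5)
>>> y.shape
()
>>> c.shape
(29, 11)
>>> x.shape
(5, 5)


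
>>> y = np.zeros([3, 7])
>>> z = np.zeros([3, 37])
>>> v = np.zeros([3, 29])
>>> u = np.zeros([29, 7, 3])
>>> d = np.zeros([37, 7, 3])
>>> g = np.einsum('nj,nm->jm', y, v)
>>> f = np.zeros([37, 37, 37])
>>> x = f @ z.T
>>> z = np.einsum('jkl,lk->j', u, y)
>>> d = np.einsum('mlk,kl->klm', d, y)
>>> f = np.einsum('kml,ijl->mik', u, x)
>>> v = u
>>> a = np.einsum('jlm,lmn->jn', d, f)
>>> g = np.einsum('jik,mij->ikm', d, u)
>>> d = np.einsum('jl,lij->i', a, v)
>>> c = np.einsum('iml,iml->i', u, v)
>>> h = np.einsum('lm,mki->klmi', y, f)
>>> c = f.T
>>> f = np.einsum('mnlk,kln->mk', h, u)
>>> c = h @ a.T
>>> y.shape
(3, 7)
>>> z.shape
(29,)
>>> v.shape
(29, 7, 3)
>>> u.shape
(29, 7, 3)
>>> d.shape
(7,)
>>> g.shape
(7, 37, 29)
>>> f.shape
(37, 29)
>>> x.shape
(37, 37, 3)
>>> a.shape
(3, 29)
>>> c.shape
(37, 3, 7, 3)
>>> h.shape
(37, 3, 7, 29)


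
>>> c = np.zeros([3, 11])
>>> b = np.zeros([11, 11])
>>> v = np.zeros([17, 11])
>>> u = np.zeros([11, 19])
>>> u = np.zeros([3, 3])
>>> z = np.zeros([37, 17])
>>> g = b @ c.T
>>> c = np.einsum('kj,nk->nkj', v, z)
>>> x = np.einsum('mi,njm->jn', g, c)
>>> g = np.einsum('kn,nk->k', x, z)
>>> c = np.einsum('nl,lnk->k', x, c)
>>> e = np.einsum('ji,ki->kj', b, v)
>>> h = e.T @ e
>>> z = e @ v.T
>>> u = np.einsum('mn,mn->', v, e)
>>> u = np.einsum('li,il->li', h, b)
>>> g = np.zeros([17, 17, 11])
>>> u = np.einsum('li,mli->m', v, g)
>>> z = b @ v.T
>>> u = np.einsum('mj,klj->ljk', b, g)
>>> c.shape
(11,)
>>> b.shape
(11, 11)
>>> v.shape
(17, 11)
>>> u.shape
(17, 11, 17)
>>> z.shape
(11, 17)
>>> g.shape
(17, 17, 11)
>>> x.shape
(17, 37)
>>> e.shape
(17, 11)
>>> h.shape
(11, 11)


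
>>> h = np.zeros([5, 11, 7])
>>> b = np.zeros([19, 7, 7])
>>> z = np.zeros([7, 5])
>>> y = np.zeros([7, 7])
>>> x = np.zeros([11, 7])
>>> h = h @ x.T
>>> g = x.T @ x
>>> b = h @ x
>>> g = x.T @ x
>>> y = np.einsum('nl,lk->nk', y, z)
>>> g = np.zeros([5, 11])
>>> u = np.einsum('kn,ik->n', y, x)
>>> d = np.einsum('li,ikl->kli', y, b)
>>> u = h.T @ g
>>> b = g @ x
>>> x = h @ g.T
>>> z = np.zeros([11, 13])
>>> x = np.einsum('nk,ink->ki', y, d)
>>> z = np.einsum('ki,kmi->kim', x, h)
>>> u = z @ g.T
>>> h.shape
(5, 11, 11)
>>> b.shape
(5, 7)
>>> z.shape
(5, 11, 11)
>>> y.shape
(7, 5)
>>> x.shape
(5, 11)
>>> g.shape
(5, 11)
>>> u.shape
(5, 11, 5)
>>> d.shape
(11, 7, 5)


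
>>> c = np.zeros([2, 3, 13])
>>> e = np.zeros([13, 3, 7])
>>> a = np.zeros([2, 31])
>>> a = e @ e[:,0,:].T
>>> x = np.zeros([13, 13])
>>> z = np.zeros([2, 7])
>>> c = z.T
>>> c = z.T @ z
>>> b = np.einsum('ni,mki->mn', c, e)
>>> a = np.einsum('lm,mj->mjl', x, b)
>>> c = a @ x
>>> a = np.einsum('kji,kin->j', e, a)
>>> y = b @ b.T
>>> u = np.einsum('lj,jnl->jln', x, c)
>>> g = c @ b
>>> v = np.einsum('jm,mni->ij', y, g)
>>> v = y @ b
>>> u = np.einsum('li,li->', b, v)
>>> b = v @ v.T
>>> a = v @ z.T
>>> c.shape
(13, 7, 13)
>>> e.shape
(13, 3, 7)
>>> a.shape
(13, 2)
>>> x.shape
(13, 13)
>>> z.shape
(2, 7)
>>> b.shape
(13, 13)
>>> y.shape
(13, 13)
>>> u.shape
()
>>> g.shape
(13, 7, 7)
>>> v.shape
(13, 7)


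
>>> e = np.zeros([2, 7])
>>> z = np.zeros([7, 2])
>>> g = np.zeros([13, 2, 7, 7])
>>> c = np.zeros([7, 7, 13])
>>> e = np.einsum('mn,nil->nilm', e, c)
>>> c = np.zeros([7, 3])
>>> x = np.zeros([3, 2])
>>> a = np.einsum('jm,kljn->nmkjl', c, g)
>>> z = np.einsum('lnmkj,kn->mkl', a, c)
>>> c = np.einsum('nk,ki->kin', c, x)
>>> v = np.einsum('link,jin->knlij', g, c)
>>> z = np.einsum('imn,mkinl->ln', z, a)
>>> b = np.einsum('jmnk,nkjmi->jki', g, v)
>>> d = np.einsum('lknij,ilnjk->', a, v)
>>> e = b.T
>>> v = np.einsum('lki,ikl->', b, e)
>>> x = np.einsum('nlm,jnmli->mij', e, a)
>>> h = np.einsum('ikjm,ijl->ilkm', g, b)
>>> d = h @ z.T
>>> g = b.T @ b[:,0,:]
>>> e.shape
(3, 7, 13)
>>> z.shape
(2, 7)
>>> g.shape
(3, 7, 3)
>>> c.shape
(3, 2, 7)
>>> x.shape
(13, 2, 7)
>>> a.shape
(7, 3, 13, 7, 2)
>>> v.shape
()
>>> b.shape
(13, 7, 3)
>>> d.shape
(13, 3, 2, 2)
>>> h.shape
(13, 3, 2, 7)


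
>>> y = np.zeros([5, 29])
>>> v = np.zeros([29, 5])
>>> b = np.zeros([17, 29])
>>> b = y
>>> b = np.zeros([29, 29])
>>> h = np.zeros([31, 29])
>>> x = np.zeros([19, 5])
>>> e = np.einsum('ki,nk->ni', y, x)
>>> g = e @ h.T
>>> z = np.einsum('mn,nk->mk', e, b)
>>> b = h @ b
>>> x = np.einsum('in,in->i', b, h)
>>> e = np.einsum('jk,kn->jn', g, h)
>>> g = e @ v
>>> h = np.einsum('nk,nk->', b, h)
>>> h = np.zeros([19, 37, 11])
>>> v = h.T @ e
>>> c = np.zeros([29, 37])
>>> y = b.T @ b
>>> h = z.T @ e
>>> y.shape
(29, 29)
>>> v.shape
(11, 37, 29)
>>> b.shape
(31, 29)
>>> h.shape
(29, 29)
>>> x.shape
(31,)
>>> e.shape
(19, 29)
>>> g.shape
(19, 5)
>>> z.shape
(19, 29)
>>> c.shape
(29, 37)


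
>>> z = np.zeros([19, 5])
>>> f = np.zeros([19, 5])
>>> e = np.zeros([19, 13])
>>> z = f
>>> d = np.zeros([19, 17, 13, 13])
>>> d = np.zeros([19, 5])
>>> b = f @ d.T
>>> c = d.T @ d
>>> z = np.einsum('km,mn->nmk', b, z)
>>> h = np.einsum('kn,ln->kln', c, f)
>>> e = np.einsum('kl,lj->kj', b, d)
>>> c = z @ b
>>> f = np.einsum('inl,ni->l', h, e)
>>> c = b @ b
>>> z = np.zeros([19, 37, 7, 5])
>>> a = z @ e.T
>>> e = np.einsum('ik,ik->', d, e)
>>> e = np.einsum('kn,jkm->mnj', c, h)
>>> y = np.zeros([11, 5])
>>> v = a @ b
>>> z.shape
(19, 37, 7, 5)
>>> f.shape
(5,)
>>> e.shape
(5, 19, 5)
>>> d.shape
(19, 5)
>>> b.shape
(19, 19)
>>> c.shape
(19, 19)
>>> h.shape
(5, 19, 5)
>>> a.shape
(19, 37, 7, 19)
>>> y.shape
(11, 5)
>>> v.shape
(19, 37, 7, 19)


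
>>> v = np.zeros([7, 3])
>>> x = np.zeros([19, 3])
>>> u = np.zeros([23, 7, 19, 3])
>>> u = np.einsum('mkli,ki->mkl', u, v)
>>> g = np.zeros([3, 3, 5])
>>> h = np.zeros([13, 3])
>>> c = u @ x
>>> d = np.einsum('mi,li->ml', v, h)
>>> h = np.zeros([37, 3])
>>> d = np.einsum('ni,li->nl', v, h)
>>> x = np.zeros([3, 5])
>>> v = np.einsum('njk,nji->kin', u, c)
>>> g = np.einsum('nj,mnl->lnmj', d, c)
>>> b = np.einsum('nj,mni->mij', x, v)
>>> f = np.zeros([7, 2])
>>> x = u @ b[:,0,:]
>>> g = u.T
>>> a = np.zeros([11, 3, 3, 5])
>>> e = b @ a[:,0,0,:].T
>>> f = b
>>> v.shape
(19, 3, 23)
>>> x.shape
(23, 7, 5)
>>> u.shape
(23, 7, 19)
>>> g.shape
(19, 7, 23)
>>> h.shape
(37, 3)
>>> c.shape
(23, 7, 3)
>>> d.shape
(7, 37)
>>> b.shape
(19, 23, 5)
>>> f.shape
(19, 23, 5)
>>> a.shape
(11, 3, 3, 5)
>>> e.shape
(19, 23, 11)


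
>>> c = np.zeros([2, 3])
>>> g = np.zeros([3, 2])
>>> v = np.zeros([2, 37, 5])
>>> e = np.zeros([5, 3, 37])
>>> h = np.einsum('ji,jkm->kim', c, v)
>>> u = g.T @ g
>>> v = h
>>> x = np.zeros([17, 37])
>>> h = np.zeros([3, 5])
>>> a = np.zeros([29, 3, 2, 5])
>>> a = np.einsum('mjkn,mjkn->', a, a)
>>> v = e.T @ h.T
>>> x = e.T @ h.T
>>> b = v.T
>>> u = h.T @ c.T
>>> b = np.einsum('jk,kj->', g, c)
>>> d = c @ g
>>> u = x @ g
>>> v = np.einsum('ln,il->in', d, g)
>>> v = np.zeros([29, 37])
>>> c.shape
(2, 3)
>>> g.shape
(3, 2)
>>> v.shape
(29, 37)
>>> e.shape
(5, 3, 37)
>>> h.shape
(3, 5)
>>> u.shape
(37, 3, 2)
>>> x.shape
(37, 3, 3)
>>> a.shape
()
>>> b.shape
()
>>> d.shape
(2, 2)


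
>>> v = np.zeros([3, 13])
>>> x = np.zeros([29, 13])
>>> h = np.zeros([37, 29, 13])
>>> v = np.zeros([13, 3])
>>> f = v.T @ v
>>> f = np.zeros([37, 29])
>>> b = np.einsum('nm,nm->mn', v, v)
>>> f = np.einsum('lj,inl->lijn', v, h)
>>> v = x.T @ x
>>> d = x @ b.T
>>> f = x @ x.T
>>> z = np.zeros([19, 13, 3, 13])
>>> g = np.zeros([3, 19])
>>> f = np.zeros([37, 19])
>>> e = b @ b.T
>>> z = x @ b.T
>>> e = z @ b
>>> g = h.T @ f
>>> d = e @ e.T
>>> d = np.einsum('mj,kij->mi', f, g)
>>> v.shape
(13, 13)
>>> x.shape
(29, 13)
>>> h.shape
(37, 29, 13)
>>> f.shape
(37, 19)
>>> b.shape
(3, 13)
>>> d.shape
(37, 29)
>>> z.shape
(29, 3)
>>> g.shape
(13, 29, 19)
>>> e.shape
(29, 13)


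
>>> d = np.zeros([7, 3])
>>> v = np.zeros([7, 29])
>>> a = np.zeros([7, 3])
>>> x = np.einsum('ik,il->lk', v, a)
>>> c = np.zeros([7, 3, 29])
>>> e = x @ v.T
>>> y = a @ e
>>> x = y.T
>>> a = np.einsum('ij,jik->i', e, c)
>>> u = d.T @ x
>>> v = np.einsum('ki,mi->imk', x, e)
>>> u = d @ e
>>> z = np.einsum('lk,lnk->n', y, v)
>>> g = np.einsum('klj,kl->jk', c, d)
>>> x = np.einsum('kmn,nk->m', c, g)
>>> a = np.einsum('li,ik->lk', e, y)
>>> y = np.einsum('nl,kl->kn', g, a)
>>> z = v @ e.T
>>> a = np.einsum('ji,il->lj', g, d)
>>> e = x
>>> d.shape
(7, 3)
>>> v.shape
(7, 3, 7)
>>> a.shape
(3, 29)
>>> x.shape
(3,)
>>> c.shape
(7, 3, 29)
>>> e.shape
(3,)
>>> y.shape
(3, 29)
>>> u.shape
(7, 7)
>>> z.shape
(7, 3, 3)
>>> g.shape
(29, 7)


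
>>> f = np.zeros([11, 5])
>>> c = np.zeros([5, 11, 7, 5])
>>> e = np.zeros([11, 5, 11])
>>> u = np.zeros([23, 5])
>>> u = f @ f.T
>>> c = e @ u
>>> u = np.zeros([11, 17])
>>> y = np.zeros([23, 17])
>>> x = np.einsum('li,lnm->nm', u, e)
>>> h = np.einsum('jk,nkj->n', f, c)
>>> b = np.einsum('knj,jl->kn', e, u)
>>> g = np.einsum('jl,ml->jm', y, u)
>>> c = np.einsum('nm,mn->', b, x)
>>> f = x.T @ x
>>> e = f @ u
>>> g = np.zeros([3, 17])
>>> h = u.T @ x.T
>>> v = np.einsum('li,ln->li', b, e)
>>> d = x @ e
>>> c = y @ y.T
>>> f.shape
(11, 11)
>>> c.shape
(23, 23)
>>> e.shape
(11, 17)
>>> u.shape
(11, 17)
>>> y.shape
(23, 17)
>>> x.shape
(5, 11)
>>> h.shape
(17, 5)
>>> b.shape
(11, 5)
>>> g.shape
(3, 17)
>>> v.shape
(11, 5)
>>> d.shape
(5, 17)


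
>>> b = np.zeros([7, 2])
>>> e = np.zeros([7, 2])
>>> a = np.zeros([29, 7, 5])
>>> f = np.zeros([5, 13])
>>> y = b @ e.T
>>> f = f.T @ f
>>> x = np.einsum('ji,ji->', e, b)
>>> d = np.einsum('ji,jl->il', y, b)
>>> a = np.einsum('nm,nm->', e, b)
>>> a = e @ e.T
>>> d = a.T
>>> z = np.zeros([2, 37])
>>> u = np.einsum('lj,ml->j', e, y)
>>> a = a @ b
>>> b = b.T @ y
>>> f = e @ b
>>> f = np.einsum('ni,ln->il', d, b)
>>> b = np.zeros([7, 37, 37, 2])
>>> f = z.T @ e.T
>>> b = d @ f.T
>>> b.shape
(7, 37)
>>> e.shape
(7, 2)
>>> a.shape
(7, 2)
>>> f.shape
(37, 7)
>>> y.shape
(7, 7)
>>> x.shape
()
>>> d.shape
(7, 7)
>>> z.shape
(2, 37)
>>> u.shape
(2,)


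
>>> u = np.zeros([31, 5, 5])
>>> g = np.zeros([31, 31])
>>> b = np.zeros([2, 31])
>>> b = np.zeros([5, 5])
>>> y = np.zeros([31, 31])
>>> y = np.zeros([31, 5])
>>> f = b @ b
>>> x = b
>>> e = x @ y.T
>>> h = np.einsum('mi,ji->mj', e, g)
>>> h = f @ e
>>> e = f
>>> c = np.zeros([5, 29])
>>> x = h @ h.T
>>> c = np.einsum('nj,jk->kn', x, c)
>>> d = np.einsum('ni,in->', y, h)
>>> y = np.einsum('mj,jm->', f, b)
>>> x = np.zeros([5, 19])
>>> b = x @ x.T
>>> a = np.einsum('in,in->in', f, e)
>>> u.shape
(31, 5, 5)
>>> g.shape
(31, 31)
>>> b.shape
(5, 5)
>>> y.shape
()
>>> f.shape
(5, 5)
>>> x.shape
(5, 19)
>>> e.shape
(5, 5)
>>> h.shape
(5, 31)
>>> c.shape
(29, 5)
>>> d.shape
()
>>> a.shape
(5, 5)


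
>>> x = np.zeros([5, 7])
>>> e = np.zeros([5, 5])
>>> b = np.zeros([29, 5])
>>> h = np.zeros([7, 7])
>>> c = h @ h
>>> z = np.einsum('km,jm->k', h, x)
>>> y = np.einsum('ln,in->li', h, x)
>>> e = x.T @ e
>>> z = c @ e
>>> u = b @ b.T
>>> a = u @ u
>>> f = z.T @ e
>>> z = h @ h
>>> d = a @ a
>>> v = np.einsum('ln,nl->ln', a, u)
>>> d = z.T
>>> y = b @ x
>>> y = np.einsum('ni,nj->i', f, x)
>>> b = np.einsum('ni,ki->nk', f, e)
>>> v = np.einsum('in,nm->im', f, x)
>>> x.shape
(5, 7)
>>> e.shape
(7, 5)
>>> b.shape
(5, 7)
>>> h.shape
(7, 7)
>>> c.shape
(7, 7)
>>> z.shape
(7, 7)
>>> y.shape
(5,)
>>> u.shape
(29, 29)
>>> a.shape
(29, 29)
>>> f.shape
(5, 5)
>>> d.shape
(7, 7)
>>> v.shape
(5, 7)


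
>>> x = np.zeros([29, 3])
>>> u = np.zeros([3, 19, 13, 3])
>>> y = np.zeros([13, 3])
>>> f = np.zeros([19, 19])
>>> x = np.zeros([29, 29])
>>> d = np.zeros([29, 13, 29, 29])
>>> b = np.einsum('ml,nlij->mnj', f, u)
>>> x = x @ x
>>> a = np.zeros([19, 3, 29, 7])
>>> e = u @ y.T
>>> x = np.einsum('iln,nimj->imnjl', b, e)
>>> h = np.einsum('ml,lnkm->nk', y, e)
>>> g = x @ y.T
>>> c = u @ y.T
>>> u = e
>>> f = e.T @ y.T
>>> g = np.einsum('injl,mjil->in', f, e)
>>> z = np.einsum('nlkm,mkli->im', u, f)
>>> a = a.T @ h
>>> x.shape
(19, 13, 3, 13, 3)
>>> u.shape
(3, 19, 13, 13)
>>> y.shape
(13, 3)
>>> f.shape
(13, 13, 19, 13)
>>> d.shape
(29, 13, 29, 29)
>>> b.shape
(19, 3, 3)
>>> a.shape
(7, 29, 3, 13)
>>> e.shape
(3, 19, 13, 13)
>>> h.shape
(19, 13)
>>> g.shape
(13, 13)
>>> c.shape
(3, 19, 13, 13)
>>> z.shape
(13, 13)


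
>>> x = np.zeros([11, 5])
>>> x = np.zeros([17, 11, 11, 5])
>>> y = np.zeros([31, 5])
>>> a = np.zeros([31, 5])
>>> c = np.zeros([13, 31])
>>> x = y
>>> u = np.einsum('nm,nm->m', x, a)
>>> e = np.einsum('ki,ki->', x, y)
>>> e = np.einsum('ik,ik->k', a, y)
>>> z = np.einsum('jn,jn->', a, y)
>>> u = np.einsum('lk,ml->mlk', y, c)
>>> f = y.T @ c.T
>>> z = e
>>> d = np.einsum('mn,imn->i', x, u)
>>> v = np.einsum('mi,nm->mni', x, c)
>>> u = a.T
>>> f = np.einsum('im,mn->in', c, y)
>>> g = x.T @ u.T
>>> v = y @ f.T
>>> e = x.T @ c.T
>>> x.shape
(31, 5)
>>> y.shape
(31, 5)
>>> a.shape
(31, 5)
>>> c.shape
(13, 31)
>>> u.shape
(5, 31)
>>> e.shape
(5, 13)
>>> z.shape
(5,)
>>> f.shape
(13, 5)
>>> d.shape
(13,)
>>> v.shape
(31, 13)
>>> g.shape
(5, 5)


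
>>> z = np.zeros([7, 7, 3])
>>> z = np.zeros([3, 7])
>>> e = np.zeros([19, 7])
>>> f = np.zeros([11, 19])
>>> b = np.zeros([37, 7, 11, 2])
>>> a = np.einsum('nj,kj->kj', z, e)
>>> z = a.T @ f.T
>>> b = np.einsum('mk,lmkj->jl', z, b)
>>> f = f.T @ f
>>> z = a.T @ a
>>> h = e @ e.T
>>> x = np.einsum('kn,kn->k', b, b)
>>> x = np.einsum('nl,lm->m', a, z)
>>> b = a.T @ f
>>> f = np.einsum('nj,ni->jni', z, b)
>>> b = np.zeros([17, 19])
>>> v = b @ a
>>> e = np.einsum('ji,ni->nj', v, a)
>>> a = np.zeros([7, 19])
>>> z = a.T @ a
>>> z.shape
(19, 19)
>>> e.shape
(19, 17)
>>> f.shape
(7, 7, 19)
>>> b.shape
(17, 19)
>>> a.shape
(7, 19)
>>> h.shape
(19, 19)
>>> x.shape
(7,)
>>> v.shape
(17, 7)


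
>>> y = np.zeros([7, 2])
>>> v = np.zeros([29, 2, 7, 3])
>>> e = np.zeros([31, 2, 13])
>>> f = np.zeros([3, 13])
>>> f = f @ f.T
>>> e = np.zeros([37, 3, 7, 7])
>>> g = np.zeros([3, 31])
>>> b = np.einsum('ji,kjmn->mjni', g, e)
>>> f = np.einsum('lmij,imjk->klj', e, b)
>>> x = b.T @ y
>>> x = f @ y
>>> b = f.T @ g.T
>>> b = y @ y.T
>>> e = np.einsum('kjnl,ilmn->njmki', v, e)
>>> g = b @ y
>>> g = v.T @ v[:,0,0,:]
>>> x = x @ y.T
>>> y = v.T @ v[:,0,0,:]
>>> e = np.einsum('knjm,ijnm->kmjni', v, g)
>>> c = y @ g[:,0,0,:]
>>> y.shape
(3, 7, 2, 3)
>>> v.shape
(29, 2, 7, 3)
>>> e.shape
(29, 3, 7, 2, 3)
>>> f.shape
(31, 37, 7)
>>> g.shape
(3, 7, 2, 3)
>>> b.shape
(7, 7)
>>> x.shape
(31, 37, 7)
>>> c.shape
(3, 7, 2, 3)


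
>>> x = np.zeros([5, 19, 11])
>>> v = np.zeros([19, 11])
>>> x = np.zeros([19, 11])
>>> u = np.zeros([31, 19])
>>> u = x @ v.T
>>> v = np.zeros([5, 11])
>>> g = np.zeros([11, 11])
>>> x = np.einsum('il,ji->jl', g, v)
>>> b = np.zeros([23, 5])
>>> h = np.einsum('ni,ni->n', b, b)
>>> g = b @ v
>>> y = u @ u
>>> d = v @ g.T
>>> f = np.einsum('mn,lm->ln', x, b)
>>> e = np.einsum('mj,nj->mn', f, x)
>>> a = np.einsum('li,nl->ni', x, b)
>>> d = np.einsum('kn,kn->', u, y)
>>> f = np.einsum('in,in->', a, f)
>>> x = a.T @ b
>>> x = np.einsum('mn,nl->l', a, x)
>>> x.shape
(5,)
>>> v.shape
(5, 11)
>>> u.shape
(19, 19)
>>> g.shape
(23, 11)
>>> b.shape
(23, 5)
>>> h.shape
(23,)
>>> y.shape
(19, 19)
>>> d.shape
()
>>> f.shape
()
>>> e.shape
(23, 5)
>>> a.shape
(23, 11)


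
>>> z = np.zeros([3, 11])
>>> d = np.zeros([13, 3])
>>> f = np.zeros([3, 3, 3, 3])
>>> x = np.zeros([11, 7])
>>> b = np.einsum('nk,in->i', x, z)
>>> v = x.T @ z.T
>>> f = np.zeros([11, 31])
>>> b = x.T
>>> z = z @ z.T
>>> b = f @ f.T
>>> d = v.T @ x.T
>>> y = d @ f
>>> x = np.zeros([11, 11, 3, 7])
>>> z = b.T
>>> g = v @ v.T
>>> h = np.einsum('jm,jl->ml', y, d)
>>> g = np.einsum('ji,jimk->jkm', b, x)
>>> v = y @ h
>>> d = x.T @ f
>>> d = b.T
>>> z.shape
(11, 11)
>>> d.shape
(11, 11)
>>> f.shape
(11, 31)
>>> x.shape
(11, 11, 3, 7)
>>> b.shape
(11, 11)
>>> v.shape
(3, 11)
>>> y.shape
(3, 31)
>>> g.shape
(11, 7, 3)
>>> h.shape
(31, 11)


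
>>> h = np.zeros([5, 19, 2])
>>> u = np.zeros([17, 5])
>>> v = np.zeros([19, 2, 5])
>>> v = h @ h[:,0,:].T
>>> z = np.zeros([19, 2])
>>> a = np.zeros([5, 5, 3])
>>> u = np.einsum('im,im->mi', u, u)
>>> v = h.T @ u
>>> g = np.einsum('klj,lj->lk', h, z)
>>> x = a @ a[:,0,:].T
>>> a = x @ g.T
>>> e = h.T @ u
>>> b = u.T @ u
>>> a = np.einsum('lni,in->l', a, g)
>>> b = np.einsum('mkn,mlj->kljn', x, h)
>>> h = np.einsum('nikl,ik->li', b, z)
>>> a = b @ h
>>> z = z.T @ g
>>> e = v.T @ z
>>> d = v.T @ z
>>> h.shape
(5, 19)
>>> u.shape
(5, 17)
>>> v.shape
(2, 19, 17)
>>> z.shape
(2, 5)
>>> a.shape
(5, 19, 2, 19)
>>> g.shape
(19, 5)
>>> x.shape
(5, 5, 5)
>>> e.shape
(17, 19, 5)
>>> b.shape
(5, 19, 2, 5)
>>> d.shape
(17, 19, 5)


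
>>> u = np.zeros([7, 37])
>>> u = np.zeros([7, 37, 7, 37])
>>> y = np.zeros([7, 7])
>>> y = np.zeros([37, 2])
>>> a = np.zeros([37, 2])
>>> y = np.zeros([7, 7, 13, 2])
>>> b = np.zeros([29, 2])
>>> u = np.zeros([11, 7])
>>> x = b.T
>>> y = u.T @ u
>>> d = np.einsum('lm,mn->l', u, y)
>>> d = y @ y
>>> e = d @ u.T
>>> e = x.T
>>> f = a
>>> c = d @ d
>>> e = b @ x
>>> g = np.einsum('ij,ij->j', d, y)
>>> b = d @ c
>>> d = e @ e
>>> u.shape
(11, 7)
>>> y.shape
(7, 7)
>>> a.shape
(37, 2)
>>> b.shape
(7, 7)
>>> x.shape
(2, 29)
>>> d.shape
(29, 29)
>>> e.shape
(29, 29)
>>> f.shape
(37, 2)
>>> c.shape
(7, 7)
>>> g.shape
(7,)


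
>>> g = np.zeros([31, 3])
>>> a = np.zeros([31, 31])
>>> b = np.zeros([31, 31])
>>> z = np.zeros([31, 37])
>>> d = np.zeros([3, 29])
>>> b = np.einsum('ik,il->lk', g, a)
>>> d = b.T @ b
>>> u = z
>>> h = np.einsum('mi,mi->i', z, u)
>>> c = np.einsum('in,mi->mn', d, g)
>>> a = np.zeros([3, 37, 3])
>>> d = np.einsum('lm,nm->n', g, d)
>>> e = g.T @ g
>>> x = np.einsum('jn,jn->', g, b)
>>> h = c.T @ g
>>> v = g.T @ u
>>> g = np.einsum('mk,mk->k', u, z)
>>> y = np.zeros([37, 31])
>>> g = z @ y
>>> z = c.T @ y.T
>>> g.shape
(31, 31)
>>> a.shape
(3, 37, 3)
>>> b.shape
(31, 3)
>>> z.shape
(3, 37)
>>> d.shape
(3,)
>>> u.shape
(31, 37)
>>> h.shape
(3, 3)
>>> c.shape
(31, 3)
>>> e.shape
(3, 3)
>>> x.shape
()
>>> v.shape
(3, 37)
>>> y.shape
(37, 31)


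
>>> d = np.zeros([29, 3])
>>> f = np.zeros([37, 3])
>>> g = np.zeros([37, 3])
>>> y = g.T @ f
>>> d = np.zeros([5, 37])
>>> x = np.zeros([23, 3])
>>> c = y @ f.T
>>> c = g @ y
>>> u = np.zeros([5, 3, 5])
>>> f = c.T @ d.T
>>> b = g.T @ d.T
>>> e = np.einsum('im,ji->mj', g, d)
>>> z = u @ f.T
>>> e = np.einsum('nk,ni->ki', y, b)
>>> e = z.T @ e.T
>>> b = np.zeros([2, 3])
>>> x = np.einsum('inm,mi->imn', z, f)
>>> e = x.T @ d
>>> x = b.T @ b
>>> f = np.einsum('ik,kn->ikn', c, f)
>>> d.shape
(5, 37)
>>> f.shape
(37, 3, 5)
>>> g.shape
(37, 3)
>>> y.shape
(3, 3)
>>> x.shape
(3, 3)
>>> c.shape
(37, 3)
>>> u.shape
(5, 3, 5)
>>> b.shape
(2, 3)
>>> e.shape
(3, 3, 37)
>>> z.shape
(5, 3, 3)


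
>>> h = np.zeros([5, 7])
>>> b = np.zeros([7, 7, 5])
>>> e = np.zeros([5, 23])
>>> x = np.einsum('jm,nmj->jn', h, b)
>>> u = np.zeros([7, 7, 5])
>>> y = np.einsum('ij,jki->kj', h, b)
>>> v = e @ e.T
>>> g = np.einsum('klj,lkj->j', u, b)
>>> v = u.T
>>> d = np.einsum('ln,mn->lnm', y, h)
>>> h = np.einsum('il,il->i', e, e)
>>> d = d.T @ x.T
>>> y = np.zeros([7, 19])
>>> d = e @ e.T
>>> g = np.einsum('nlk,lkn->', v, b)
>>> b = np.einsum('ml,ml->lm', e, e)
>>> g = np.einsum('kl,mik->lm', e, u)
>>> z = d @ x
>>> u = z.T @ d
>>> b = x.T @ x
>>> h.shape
(5,)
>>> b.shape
(7, 7)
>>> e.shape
(5, 23)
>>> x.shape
(5, 7)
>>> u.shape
(7, 5)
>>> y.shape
(7, 19)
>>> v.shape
(5, 7, 7)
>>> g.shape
(23, 7)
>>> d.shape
(5, 5)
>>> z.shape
(5, 7)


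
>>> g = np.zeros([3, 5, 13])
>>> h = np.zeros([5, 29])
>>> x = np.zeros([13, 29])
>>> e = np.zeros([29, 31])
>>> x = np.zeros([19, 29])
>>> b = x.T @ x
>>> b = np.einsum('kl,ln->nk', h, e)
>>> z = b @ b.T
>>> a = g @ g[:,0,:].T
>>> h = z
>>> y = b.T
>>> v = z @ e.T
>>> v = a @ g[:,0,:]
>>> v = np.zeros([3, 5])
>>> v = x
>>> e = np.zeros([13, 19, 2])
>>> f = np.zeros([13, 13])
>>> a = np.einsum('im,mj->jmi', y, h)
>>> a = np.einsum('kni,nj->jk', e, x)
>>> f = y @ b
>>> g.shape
(3, 5, 13)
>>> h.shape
(31, 31)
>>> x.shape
(19, 29)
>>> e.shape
(13, 19, 2)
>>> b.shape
(31, 5)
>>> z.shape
(31, 31)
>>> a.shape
(29, 13)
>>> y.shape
(5, 31)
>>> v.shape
(19, 29)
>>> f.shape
(5, 5)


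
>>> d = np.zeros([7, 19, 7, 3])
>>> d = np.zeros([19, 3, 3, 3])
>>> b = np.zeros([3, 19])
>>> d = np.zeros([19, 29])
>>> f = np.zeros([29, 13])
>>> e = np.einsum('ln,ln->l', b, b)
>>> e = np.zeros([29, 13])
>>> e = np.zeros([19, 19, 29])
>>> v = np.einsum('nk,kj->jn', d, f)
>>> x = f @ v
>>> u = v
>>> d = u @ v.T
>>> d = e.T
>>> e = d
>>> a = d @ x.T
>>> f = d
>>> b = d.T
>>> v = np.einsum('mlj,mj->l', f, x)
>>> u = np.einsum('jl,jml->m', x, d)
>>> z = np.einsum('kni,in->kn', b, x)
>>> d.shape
(29, 19, 19)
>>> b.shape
(19, 19, 29)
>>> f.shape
(29, 19, 19)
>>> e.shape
(29, 19, 19)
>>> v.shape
(19,)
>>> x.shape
(29, 19)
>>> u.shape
(19,)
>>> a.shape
(29, 19, 29)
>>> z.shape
(19, 19)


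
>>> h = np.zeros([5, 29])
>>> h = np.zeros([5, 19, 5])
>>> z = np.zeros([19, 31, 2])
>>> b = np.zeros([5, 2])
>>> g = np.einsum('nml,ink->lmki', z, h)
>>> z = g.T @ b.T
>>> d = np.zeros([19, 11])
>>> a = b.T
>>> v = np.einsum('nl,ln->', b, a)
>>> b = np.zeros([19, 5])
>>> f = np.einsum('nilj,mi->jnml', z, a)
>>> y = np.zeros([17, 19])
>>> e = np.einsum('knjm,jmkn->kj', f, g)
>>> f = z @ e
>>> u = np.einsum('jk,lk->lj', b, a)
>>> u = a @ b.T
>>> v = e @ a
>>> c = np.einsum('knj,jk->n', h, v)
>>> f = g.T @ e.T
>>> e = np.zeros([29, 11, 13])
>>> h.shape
(5, 19, 5)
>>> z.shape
(5, 5, 31, 5)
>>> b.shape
(19, 5)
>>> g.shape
(2, 31, 5, 5)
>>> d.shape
(19, 11)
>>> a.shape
(2, 5)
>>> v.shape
(5, 5)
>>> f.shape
(5, 5, 31, 5)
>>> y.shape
(17, 19)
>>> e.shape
(29, 11, 13)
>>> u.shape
(2, 19)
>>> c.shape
(19,)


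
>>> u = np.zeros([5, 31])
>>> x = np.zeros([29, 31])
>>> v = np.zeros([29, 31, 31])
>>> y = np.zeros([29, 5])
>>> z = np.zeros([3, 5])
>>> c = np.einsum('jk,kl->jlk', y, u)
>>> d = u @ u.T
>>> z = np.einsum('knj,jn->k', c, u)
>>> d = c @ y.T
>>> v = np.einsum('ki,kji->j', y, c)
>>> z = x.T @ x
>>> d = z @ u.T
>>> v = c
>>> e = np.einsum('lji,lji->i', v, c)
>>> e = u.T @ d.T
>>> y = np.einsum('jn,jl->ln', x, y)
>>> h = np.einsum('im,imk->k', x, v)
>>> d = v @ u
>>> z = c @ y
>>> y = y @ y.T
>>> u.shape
(5, 31)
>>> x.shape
(29, 31)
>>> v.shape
(29, 31, 5)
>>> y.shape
(5, 5)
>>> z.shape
(29, 31, 31)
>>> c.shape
(29, 31, 5)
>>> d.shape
(29, 31, 31)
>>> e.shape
(31, 31)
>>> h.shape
(5,)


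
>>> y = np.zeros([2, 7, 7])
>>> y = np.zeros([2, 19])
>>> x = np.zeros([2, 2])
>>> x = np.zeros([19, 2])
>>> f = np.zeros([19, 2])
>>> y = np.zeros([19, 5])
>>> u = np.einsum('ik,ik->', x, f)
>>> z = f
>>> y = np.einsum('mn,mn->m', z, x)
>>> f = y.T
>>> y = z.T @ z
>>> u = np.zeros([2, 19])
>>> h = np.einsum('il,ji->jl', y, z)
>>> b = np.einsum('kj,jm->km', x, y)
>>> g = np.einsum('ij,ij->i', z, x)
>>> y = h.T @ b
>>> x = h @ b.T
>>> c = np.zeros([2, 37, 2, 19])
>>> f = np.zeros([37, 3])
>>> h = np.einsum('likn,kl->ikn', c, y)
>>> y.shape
(2, 2)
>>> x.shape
(19, 19)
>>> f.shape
(37, 3)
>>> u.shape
(2, 19)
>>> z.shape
(19, 2)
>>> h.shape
(37, 2, 19)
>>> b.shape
(19, 2)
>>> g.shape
(19,)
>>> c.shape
(2, 37, 2, 19)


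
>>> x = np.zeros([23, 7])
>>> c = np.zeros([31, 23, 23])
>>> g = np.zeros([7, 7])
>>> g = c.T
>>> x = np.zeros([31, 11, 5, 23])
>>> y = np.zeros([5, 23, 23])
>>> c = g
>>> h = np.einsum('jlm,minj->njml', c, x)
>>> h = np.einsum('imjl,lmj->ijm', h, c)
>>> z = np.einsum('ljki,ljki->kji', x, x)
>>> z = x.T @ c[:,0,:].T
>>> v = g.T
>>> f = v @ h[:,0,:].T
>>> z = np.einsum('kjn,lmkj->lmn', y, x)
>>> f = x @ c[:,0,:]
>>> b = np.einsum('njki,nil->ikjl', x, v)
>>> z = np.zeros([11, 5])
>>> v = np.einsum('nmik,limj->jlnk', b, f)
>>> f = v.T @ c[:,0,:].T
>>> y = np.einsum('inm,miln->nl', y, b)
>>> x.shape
(31, 11, 5, 23)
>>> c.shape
(23, 23, 31)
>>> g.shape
(23, 23, 31)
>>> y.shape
(23, 11)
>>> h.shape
(5, 31, 23)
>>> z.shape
(11, 5)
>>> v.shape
(31, 31, 23, 23)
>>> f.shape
(23, 23, 31, 23)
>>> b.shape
(23, 5, 11, 23)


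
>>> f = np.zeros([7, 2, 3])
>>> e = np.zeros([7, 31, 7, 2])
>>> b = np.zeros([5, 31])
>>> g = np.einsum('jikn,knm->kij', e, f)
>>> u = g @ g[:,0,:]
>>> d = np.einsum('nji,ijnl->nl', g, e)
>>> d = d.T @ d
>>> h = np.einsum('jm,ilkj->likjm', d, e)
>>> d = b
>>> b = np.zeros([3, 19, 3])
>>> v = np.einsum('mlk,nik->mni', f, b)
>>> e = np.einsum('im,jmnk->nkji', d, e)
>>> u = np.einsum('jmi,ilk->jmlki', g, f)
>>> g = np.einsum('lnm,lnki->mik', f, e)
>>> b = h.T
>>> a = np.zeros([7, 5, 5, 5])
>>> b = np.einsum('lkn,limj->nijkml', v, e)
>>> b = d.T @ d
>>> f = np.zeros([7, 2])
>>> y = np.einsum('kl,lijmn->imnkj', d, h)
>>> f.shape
(7, 2)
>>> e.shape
(7, 2, 7, 5)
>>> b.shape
(31, 31)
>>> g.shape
(3, 5, 7)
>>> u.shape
(7, 31, 2, 3, 7)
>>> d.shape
(5, 31)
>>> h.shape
(31, 7, 7, 2, 2)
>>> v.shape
(7, 3, 19)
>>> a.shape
(7, 5, 5, 5)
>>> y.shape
(7, 2, 2, 5, 7)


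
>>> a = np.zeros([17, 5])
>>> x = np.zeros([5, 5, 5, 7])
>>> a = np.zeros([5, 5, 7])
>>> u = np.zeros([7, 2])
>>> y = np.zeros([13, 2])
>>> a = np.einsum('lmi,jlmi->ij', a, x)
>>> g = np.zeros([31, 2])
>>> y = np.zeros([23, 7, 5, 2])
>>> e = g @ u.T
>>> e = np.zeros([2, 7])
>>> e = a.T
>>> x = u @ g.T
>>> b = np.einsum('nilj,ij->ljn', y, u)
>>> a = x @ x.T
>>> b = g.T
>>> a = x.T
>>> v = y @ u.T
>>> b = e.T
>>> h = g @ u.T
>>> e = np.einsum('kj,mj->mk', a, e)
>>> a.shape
(31, 7)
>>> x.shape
(7, 31)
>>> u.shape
(7, 2)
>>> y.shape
(23, 7, 5, 2)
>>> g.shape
(31, 2)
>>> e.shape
(5, 31)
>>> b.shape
(7, 5)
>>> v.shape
(23, 7, 5, 7)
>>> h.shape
(31, 7)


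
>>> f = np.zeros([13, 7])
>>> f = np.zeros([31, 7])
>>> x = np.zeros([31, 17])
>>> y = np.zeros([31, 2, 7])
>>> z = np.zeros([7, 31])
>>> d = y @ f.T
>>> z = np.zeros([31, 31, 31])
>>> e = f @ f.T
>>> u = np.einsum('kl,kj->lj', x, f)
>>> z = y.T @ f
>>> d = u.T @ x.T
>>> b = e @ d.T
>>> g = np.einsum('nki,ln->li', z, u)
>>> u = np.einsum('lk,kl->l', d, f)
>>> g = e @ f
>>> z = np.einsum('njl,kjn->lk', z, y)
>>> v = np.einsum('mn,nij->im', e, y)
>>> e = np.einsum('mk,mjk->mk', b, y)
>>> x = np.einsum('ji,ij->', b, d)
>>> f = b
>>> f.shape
(31, 7)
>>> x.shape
()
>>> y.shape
(31, 2, 7)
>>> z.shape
(7, 31)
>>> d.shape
(7, 31)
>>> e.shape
(31, 7)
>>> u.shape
(7,)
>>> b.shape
(31, 7)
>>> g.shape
(31, 7)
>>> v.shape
(2, 31)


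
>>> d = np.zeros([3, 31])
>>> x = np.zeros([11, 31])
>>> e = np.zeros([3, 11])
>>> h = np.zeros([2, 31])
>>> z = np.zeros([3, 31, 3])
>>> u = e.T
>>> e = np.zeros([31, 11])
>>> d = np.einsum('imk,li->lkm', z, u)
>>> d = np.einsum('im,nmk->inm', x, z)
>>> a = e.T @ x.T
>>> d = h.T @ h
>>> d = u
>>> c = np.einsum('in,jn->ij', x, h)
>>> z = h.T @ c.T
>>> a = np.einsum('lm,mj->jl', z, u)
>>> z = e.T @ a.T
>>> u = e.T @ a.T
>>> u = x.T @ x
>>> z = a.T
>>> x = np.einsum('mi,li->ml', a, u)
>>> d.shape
(11, 3)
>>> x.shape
(3, 31)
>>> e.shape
(31, 11)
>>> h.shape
(2, 31)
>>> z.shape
(31, 3)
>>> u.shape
(31, 31)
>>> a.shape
(3, 31)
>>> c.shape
(11, 2)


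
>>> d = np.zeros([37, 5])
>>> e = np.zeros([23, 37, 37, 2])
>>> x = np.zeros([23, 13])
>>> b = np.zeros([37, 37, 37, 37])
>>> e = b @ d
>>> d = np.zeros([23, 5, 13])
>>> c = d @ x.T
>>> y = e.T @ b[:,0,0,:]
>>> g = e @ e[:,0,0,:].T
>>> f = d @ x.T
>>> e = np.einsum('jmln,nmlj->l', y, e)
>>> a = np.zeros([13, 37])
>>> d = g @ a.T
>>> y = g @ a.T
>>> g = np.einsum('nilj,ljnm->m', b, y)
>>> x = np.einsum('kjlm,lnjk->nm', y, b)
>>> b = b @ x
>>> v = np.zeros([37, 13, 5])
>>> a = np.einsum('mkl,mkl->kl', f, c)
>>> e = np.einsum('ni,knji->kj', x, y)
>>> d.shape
(37, 37, 37, 13)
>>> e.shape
(37, 37)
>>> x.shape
(37, 13)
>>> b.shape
(37, 37, 37, 13)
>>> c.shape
(23, 5, 23)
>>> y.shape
(37, 37, 37, 13)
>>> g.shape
(13,)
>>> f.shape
(23, 5, 23)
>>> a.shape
(5, 23)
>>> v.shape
(37, 13, 5)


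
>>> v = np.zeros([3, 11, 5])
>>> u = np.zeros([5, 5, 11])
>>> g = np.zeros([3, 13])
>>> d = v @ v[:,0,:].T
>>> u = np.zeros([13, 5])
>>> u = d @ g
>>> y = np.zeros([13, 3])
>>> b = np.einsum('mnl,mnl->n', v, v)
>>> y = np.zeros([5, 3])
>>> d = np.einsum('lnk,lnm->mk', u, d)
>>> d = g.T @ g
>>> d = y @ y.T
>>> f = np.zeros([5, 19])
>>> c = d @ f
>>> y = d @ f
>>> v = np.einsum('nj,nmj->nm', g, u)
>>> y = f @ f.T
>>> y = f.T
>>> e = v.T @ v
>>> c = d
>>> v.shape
(3, 11)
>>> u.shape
(3, 11, 13)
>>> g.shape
(3, 13)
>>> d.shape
(5, 5)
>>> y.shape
(19, 5)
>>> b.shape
(11,)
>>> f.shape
(5, 19)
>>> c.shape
(5, 5)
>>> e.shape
(11, 11)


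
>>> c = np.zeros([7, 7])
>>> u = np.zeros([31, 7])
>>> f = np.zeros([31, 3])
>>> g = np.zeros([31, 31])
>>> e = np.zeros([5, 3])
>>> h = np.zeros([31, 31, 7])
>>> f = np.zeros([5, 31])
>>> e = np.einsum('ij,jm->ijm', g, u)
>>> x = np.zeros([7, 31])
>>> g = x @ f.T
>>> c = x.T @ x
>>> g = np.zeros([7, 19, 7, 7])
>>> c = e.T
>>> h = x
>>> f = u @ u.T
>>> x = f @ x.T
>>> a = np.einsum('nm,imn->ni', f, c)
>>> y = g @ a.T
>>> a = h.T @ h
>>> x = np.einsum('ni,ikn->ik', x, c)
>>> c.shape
(7, 31, 31)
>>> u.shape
(31, 7)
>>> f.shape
(31, 31)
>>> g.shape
(7, 19, 7, 7)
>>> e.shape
(31, 31, 7)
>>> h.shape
(7, 31)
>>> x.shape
(7, 31)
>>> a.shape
(31, 31)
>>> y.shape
(7, 19, 7, 31)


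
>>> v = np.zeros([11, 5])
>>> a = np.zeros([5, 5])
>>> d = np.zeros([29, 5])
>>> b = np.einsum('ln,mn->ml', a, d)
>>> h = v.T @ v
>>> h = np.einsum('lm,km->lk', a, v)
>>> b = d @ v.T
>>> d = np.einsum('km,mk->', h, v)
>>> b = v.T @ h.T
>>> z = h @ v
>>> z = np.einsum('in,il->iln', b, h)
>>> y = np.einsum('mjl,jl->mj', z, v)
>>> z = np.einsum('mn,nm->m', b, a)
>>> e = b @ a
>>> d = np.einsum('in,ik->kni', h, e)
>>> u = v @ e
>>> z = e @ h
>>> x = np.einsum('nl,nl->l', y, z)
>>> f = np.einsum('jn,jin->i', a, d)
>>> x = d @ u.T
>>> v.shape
(11, 5)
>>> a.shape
(5, 5)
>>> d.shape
(5, 11, 5)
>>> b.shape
(5, 5)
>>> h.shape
(5, 11)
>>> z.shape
(5, 11)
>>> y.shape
(5, 11)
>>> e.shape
(5, 5)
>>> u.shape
(11, 5)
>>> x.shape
(5, 11, 11)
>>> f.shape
(11,)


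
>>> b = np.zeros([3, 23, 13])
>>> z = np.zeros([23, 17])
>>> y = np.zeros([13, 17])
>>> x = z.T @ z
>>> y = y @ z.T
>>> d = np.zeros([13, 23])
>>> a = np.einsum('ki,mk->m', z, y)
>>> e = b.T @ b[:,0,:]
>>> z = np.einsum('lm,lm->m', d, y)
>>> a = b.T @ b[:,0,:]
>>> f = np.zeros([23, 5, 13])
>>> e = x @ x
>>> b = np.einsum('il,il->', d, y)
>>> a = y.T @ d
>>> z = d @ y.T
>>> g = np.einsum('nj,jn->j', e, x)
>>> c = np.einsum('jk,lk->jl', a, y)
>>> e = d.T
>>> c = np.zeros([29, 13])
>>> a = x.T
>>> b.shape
()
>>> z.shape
(13, 13)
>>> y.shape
(13, 23)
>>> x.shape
(17, 17)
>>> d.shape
(13, 23)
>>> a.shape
(17, 17)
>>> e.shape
(23, 13)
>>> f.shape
(23, 5, 13)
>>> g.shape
(17,)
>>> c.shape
(29, 13)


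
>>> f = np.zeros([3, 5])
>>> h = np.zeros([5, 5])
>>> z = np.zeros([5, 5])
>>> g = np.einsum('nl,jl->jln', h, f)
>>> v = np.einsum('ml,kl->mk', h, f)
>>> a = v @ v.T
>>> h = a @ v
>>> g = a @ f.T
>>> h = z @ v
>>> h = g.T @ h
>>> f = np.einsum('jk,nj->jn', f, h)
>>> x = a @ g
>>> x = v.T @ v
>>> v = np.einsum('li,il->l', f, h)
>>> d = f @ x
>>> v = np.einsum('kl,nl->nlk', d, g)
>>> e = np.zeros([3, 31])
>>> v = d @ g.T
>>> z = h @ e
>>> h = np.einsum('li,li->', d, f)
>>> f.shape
(3, 3)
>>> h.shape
()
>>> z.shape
(3, 31)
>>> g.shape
(5, 3)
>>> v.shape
(3, 5)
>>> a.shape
(5, 5)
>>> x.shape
(3, 3)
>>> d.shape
(3, 3)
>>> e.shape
(3, 31)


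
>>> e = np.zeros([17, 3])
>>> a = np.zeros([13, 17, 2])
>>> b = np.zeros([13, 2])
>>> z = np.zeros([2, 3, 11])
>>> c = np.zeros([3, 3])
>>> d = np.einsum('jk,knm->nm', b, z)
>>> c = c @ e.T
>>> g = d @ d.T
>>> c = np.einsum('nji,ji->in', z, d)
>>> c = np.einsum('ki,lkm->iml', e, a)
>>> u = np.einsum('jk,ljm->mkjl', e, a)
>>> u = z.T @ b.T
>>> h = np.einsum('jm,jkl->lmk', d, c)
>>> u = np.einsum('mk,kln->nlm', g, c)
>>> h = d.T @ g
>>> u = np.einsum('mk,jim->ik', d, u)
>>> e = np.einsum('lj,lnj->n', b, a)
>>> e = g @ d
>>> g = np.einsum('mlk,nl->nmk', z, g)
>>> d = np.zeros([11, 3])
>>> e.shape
(3, 11)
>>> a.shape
(13, 17, 2)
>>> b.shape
(13, 2)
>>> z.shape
(2, 3, 11)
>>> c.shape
(3, 2, 13)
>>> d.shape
(11, 3)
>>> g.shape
(3, 2, 11)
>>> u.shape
(2, 11)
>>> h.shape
(11, 3)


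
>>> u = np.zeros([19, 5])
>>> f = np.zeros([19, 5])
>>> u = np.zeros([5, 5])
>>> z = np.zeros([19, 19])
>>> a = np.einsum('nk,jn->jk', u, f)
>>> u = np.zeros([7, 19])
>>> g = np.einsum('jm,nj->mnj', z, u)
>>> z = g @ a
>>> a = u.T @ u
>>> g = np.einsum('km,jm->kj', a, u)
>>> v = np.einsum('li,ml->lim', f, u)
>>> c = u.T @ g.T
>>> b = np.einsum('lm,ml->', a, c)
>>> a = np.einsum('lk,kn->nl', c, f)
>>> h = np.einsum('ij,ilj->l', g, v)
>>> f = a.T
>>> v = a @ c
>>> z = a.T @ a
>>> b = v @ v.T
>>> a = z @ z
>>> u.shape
(7, 19)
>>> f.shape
(19, 5)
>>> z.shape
(19, 19)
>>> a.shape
(19, 19)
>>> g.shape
(19, 7)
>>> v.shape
(5, 19)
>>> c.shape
(19, 19)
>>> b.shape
(5, 5)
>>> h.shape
(5,)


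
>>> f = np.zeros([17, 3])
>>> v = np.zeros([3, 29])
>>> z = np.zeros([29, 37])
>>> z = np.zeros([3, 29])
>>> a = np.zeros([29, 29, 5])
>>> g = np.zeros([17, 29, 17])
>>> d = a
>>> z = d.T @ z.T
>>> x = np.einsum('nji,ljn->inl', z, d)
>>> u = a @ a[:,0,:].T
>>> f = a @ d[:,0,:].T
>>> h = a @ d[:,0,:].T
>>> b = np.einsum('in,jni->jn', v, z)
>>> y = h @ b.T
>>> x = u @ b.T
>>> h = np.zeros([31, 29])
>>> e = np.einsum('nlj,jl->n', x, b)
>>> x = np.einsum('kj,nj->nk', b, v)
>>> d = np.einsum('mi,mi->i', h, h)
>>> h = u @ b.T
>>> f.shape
(29, 29, 29)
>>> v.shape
(3, 29)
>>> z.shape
(5, 29, 3)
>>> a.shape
(29, 29, 5)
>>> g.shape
(17, 29, 17)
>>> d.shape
(29,)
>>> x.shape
(3, 5)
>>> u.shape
(29, 29, 29)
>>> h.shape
(29, 29, 5)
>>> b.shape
(5, 29)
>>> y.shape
(29, 29, 5)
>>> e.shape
(29,)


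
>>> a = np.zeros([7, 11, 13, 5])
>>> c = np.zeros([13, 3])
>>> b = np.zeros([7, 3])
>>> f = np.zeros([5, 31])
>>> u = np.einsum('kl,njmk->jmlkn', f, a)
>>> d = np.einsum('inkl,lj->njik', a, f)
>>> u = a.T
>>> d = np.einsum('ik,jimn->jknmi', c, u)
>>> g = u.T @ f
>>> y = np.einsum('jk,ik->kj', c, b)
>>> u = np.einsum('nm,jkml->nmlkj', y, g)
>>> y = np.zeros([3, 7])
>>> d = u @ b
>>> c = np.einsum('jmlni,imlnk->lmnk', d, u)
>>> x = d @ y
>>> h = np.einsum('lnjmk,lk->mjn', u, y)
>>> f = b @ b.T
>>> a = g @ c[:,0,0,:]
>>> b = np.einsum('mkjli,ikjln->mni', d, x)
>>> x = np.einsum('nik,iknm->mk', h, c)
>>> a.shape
(7, 11, 13, 7)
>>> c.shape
(31, 13, 11, 7)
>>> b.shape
(3, 7, 3)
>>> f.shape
(7, 7)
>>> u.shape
(3, 13, 31, 11, 7)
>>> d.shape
(3, 13, 31, 11, 3)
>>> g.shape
(7, 11, 13, 31)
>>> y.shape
(3, 7)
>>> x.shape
(7, 13)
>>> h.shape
(11, 31, 13)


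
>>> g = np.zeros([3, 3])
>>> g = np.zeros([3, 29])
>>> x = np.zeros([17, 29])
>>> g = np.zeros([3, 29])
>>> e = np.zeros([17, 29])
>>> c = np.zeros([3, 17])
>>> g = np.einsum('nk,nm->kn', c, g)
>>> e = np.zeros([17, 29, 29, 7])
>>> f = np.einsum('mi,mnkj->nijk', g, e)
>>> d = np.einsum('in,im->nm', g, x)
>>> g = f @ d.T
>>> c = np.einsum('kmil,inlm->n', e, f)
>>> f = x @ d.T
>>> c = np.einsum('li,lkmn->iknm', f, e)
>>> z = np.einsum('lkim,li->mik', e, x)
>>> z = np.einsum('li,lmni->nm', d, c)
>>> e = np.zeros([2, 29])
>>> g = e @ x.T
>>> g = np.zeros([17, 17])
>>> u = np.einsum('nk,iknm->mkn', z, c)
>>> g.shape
(17, 17)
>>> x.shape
(17, 29)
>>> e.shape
(2, 29)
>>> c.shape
(3, 29, 7, 29)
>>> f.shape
(17, 3)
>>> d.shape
(3, 29)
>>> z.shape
(7, 29)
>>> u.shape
(29, 29, 7)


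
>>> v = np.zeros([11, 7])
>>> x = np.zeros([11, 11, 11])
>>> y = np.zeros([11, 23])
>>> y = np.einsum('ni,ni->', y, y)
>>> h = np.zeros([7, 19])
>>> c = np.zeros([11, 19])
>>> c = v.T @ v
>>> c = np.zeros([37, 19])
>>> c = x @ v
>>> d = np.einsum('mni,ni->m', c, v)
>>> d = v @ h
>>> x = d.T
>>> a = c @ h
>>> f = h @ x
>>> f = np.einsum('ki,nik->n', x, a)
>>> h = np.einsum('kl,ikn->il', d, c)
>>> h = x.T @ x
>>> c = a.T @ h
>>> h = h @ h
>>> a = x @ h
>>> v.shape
(11, 7)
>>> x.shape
(19, 11)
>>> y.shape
()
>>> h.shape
(11, 11)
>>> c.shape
(19, 11, 11)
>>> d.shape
(11, 19)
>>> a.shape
(19, 11)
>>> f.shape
(11,)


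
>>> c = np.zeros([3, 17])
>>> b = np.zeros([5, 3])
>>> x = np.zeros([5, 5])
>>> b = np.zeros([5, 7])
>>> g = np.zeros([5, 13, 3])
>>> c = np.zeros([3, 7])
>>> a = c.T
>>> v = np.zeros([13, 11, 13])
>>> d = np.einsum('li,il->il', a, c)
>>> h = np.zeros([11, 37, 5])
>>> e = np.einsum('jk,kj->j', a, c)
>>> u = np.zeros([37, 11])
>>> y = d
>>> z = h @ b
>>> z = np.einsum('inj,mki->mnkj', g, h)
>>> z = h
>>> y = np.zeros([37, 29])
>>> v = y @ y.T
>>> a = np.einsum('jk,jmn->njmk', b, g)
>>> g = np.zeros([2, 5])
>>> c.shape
(3, 7)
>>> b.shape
(5, 7)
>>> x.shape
(5, 5)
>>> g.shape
(2, 5)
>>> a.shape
(3, 5, 13, 7)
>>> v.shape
(37, 37)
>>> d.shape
(3, 7)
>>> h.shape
(11, 37, 5)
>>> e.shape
(7,)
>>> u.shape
(37, 11)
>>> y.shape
(37, 29)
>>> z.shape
(11, 37, 5)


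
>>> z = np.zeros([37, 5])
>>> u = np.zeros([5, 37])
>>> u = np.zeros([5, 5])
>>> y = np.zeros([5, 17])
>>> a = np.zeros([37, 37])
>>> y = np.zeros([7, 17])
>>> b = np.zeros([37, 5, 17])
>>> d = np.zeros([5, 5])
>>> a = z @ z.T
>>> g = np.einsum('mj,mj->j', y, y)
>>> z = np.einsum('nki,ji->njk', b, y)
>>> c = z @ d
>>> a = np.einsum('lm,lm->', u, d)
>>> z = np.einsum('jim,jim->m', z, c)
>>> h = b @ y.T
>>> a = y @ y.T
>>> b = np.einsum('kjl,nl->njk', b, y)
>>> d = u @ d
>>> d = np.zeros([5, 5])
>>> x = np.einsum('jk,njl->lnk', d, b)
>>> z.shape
(5,)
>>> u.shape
(5, 5)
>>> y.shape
(7, 17)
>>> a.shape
(7, 7)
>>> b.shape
(7, 5, 37)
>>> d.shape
(5, 5)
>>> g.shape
(17,)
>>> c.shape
(37, 7, 5)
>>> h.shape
(37, 5, 7)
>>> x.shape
(37, 7, 5)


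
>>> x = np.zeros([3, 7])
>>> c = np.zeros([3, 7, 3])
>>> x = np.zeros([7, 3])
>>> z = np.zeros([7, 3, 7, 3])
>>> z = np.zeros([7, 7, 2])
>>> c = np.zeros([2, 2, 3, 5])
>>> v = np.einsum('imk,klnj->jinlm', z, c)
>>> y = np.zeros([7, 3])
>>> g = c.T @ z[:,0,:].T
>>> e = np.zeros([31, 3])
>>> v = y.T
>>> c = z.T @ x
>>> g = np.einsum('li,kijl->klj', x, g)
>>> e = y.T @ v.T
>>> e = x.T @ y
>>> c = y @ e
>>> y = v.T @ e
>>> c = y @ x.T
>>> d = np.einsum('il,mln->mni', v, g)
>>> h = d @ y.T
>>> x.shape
(7, 3)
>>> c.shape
(7, 7)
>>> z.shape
(7, 7, 2)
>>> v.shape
(3, 7)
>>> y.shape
(7, 3)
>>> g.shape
(5, 7, 2)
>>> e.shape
(3, 3)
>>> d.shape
(5, 2, 3)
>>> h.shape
(5, 2, 7)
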